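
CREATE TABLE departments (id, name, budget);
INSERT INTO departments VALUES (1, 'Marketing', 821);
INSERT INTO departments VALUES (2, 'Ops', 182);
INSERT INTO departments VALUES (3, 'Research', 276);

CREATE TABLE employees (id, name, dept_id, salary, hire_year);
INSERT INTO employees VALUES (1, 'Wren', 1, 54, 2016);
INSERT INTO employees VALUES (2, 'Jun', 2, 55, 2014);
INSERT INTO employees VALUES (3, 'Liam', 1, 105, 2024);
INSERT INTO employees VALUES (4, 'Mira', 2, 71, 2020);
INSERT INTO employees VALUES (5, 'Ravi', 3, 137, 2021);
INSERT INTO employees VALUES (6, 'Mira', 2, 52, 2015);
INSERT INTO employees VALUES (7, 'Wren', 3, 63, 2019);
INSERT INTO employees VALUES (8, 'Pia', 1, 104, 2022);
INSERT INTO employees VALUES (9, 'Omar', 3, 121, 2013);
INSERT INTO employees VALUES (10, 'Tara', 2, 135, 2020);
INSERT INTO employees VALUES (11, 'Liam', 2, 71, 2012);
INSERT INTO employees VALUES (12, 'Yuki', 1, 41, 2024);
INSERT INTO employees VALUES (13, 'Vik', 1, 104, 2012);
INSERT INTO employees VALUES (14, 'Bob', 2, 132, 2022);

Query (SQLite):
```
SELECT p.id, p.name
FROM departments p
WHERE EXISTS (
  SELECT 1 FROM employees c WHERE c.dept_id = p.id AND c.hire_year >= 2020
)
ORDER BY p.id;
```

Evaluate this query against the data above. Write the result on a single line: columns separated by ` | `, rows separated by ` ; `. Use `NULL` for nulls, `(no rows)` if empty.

1 | Marketing ; 2 | Ops ; 3 | Research

For each departments row, check whether any employees with matching dept_id has hire_year >= 2020.
Keep rows where that is true.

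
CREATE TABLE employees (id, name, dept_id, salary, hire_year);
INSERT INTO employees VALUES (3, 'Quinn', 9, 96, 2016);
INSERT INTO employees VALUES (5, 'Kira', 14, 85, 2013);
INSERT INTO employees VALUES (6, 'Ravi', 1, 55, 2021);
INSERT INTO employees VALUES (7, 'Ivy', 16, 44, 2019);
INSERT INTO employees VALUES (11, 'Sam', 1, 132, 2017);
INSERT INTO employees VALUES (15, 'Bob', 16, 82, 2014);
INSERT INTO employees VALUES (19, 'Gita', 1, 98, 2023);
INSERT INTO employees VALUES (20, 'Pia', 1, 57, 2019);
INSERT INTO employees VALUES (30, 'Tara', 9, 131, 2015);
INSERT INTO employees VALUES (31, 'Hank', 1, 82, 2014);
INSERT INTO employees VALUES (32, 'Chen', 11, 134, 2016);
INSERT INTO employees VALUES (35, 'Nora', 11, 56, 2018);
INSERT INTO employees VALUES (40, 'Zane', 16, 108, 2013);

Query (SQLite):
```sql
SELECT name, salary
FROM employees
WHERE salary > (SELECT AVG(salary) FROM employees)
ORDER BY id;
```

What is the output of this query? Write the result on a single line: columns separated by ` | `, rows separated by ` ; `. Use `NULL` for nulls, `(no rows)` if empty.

Quinn | 96 ; Sam | 132 ; Gita | 98 ; Tara | 131 ; Chen | 134 ; Zane | 108

Scalar subquery: AVG(salary) over all employees rows = 89.230769 (≈; comparison uses full precision).
Keep rows where salary > that value.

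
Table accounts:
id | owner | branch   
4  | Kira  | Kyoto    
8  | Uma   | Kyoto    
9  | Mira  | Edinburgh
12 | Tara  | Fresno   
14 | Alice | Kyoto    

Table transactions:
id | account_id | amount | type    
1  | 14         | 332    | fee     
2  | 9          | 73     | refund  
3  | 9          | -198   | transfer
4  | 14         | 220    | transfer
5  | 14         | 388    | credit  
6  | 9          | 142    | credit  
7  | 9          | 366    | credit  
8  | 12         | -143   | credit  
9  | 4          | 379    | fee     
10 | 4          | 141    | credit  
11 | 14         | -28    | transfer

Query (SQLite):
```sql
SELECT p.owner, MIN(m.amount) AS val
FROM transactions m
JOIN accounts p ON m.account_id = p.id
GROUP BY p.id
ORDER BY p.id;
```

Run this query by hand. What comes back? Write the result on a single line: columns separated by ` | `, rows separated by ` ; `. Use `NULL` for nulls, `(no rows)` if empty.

Kira | 141 ; Mira | -198 ; Tara | -143 ; Alice | -28

Join each transactions row to its accounts via account_id.
Group joined rows by accounts.id; compute MIN(m.amount) per group.
  4: ids {9, 10} → MIN(m.amount)=141
  9: ids {2, 3, 6, 7} → MIN(m.amount)=-198
  12: ids {8} → MIN(m.amount)=-143
  14: ids {1, 4, 5, 11} → MIN(m.amount)=-28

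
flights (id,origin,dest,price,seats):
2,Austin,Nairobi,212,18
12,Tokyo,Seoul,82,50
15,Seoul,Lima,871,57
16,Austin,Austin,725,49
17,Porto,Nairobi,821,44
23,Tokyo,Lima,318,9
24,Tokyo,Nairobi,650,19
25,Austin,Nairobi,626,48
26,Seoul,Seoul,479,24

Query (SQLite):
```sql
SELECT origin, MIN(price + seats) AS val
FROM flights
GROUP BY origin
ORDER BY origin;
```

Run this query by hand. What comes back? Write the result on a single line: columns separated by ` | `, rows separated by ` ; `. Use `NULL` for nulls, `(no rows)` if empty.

For each row compute price + seats.
Group by origin; take MIN of the expression per group.
  Austin: ids {2, 16, 25} → MIN(price + seats)=230
  Porto: ids {17} → MIN(price + seats)=865
  Seoul: ids {15, 26} → MIN(price + seats)=503
  Tokyo: ids {12, 23, 24} → MIN(price + seats)=132

Austin | 230 ; Porto | 865 ; Seoul | 503 ; Tokyo | 132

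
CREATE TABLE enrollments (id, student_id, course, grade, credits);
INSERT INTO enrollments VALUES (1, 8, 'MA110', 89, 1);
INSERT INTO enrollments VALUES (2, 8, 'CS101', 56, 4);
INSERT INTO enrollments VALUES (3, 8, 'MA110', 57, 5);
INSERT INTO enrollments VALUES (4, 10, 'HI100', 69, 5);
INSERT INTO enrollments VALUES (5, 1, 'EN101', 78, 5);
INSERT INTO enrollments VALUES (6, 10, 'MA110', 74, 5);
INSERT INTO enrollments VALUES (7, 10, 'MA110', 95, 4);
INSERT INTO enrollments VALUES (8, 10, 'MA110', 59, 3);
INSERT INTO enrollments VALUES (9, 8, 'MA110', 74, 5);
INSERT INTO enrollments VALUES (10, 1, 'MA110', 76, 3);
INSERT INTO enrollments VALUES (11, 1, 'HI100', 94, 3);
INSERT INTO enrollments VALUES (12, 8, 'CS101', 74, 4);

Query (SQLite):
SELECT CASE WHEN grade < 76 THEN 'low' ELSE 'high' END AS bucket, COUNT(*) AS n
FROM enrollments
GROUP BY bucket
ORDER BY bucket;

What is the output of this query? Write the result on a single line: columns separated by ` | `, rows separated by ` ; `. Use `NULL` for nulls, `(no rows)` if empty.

Bucket rows by grade < 76 → 'low' else 'high'; count each bucket.

high | 5 ; low | 7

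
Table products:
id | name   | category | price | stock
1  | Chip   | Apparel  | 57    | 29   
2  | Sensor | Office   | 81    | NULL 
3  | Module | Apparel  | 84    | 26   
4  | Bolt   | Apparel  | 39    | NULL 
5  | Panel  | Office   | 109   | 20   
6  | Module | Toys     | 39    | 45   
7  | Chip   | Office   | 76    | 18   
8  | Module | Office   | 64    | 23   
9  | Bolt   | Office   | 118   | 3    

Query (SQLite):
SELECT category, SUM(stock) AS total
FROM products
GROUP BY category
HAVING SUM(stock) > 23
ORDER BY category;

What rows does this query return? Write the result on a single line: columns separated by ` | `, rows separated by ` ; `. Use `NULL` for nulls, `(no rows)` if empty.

Apparel | 55 ; Office | 64 ; Toys | 45

Partition products by category; compute SUM(stock) within each group.
HAVING: keep groups where SUM(stock) > 23.
  Apparel: ids {1, 3, 4} → SUM(stock)=55
  Office: ids {2, 5, 7, 8, 9} → SUM(stock)=64
  Toys: ids {6} → SUM(stock)=45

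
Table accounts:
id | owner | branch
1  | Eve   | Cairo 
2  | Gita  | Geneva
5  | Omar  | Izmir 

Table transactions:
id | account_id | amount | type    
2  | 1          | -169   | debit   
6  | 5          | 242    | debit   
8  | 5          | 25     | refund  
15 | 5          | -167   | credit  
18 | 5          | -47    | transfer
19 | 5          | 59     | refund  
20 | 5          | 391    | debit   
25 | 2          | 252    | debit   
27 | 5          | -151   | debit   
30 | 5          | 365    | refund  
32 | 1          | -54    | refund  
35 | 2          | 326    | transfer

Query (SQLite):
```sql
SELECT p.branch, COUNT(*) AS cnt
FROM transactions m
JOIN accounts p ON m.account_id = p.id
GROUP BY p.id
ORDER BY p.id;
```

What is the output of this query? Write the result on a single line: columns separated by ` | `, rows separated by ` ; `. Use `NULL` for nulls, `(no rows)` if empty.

Cairo | 2 ; Geneva | 2 ; Izmir | 8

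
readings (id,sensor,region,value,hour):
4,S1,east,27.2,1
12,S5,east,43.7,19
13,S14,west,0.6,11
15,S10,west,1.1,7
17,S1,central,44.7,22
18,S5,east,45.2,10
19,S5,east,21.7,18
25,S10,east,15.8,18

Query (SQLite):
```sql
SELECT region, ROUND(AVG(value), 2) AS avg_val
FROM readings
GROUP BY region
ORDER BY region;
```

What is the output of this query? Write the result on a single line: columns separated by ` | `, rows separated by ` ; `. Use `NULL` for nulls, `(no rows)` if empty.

Partition readings by region; compute ROUND(AVG(value), 2) within each group.
  central: ids {17} → ROUND(AVG(value), 2)=44.7
  east: ids {4, 12, 18, 19, 25} → ROUND(AVG(value), 2)=30.72
  west: ids {13, 15} → ROUND(AVG(value), 2)=0.85

central | 44.7 ; east | 30.72 ; west | 0.85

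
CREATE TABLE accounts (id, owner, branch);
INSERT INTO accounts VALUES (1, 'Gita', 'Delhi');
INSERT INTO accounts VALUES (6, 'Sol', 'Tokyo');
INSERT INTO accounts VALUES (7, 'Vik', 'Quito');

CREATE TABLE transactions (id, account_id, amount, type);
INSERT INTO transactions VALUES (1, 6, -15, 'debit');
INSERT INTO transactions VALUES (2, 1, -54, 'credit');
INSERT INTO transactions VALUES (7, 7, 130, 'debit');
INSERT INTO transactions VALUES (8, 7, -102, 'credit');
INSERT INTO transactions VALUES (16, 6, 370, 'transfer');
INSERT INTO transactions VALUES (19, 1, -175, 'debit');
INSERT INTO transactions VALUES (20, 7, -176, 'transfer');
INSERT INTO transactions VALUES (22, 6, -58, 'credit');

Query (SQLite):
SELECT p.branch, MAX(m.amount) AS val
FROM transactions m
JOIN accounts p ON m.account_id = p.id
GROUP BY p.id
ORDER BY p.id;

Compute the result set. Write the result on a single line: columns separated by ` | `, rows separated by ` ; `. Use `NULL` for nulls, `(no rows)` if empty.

Join each transactions row to its accounts via account_id.
Group joined rows by accounts.id; compute MAX(m.amount) per group.
  1: ids {2, 19} → MAX(m.amount)=-54
  6: ids {1, 16, 22} → MAX(m.amount)=370
  7: ids {7, 8, 20} → MAX(m.amount)=130

Delhi | -54 ; Tokyo | 370 ; Quito | 130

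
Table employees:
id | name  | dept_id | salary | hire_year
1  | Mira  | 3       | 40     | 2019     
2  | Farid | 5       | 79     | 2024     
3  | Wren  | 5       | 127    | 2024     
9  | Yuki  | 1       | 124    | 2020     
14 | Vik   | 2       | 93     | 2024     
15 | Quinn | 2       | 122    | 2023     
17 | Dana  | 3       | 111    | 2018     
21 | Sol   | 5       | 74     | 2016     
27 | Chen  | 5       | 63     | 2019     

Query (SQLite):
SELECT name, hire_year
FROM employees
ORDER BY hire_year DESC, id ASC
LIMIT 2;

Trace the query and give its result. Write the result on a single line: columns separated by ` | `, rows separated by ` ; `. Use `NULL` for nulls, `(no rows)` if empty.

Farid | 2024 ; Wren | 2024

Sort by hire_year desc, tiebreak id asc: (2024, id=2), (2024, id=3), (2024, id=14), (2023, id=15), (2020, id=9) …. Take first 2.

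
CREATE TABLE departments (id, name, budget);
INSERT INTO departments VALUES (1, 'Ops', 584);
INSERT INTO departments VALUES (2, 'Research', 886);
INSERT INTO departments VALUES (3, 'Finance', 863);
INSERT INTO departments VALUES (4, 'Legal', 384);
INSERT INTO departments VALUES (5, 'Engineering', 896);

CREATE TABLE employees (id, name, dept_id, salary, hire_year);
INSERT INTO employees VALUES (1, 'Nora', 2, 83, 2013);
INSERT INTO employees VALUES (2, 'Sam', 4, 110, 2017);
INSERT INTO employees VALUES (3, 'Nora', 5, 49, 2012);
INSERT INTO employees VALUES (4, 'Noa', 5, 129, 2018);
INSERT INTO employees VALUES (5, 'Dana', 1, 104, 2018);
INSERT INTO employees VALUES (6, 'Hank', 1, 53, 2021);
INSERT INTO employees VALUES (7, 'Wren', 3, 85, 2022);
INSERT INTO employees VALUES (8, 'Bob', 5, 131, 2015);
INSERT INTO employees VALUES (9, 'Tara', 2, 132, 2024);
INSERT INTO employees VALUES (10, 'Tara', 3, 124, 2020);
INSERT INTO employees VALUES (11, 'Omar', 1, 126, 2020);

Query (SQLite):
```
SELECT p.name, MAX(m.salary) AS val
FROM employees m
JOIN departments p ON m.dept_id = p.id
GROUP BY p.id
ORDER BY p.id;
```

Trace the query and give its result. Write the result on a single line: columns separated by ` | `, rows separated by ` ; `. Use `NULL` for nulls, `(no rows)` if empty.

Ops | 126 ; Research | 132 ; Finance | 124 ; Legal | 110 ; Engineering | 131

Join each employees row to its departments via dept_id.
Group joined rows by departments.id; compute MAX(m.salary) per group.
  1: ids {5, 6, 11} → MAX(m.salary)=126
  2: ids {1, 9} → MAX(m.salary)=132
  3: ids {7, 10} → MAX(m.salary)=124
  4: ids {2} → MAX(m.salary)=110
  5: ids {3, 4, 8} → MAX(m.salary)=131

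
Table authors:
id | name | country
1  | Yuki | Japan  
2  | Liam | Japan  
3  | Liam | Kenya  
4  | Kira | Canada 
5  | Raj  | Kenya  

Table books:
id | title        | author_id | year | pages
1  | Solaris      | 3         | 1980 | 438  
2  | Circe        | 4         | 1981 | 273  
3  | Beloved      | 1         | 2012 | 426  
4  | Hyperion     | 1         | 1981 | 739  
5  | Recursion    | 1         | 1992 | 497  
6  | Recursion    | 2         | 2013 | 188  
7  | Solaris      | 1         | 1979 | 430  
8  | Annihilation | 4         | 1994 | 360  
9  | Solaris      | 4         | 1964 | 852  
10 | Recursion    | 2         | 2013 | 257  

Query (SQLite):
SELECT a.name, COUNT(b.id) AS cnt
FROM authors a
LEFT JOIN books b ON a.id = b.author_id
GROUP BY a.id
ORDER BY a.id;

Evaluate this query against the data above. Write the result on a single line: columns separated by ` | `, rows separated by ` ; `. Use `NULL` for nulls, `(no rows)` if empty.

LEFT JOIN keeps every authors row; unmatched ones get NULL for books columns.
Group by authors.id and compute COUNT(b.id). COUNT(col) of an all-NULL group is 0.
  1: ids {3, 4, 5, 7} → COUNT(b.id)=4
  2: ids {6, 10} → COUNT(b.id)=2
  3: ids {1} → COUNT(b.id)=1
  4: ids {2, 8, 9} → COUNT(b.id)=3
  5: ids {—} → COUNT(b.id)=0

Yuki | 4 ; Liam | 2 ; Liam | 1 ; Kira | 3 ; Raj | 0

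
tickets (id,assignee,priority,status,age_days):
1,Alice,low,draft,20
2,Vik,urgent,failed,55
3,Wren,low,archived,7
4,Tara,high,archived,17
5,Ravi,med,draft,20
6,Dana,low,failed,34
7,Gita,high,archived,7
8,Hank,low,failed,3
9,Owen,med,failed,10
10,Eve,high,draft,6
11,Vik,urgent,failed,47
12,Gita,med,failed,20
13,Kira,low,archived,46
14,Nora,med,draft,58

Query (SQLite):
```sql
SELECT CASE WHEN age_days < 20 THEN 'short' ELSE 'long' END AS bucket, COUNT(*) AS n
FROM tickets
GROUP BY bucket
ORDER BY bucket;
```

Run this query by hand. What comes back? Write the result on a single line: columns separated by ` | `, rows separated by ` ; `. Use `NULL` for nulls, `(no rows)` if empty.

Bucket rows by age_days < 20 → 'short' else 'long'; count each bucket.

long | 8 ; short | 6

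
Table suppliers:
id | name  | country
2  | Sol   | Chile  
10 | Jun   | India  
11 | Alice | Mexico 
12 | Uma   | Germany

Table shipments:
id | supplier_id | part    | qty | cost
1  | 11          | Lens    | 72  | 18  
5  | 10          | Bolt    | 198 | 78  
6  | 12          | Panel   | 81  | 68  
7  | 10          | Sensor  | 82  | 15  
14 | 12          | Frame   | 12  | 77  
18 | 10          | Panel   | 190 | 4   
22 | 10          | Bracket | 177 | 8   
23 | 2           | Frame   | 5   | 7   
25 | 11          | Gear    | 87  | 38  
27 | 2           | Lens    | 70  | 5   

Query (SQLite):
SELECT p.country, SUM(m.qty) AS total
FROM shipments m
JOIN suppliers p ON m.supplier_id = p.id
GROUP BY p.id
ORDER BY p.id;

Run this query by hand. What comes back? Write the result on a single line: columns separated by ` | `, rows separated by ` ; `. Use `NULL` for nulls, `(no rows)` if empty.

Chile | 75 ; India | 647 ; Mexico | 159 ; Germany | 93

Join each shipments row to its suppliers via supplier_id.
Group joined rows by suppliers.id; compute SUM(m.qty) per group.
  2: ids {23, 27} → SUM(m.qty)=75
  10: ids {5, 7, 18, 22} → SUM(m.qty)=647
  11: ids {1, 25} → SUM(m.qty)=159
  12: ids {6, 14} → SUM(m.qty)=93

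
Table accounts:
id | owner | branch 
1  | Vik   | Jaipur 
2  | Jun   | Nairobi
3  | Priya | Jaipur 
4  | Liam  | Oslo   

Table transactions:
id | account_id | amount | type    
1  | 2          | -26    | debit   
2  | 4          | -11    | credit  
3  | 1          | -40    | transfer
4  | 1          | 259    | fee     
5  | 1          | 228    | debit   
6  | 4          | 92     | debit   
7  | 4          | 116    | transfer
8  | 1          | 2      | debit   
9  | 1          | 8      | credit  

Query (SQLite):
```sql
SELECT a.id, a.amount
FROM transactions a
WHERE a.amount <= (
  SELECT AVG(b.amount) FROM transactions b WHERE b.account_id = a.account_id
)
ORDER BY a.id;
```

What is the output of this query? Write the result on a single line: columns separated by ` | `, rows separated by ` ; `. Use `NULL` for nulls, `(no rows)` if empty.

For each transactions row a, compute AVG(amount) over rows sharing a.account_id.
Keep row a if a.amount <= that per-group AVG.
  account_id=1: AVG(amount) = 91.4
  account_id=2: AVG(amount) = -26.0
  account_id=4: AVG(amount) = 65.666667

1 | -26 ; 2 | -11 ; 3 | -40 ; 8 | 2 ; 9 | 8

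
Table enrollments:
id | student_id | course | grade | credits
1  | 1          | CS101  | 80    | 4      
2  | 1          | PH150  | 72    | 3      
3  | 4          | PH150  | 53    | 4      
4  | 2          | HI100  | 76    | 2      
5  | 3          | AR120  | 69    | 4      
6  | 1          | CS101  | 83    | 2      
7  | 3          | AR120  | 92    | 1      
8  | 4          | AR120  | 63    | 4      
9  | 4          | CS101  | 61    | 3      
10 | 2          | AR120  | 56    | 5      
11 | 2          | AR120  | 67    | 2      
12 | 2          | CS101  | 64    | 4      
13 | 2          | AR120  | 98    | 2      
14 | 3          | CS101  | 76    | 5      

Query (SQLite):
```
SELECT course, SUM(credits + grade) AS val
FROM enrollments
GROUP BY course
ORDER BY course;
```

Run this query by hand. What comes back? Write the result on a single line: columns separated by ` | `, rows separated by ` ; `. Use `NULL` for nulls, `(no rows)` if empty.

For each row compute credits + grade.
Group by course; take SUM of the expression per group.
  AR120: ids {5, 7, 8, 10, 11, 13} → SUM(credits + grade)=463
  CS101: ids {1, 6, 9, 12, 14} → SUM(credits + grade)=382
  HI100: ids {4} → SUM(credits + grade)=78
  PH150: ids {2, 3} → SUM(credits + grade)=132

AR120 | 463 ; CS101 | 382 ; HI100 | 78 ; PH150 | 132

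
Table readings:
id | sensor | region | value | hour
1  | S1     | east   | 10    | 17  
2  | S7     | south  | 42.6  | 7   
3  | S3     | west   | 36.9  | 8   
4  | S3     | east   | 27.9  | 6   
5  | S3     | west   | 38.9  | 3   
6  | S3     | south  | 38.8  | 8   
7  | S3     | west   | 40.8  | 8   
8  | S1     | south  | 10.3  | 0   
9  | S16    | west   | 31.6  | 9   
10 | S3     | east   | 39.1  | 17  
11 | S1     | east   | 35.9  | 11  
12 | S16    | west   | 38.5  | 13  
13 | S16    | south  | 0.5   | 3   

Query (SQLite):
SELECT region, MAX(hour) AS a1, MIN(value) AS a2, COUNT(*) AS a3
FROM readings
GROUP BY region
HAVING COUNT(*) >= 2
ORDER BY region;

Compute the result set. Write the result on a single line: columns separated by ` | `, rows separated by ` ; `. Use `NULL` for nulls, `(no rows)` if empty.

east | 17 | 10 | 4 ; south | 8 | 0.5 | 4 ; west | 13 | 31.6 | 5

Group readings by region.
Per group compute: MAX(hour), MIN(value), COUNT(*).
HAVING: drop groups with fewer than 2 rows.
  east: ids {1, 4, 10, 11} → MAX(hour)=17, MIN(value)=10, COUNT(*)=4
  south: ids {2, 6, 8, 13} → MAX(hour)=8, MIN(value)=0.5, COUNT(*)=4
  west: ids {3, 5, 7, 9, 12} → MAX(hour)=13, MIN(value)=31.6, COUNT(*)=5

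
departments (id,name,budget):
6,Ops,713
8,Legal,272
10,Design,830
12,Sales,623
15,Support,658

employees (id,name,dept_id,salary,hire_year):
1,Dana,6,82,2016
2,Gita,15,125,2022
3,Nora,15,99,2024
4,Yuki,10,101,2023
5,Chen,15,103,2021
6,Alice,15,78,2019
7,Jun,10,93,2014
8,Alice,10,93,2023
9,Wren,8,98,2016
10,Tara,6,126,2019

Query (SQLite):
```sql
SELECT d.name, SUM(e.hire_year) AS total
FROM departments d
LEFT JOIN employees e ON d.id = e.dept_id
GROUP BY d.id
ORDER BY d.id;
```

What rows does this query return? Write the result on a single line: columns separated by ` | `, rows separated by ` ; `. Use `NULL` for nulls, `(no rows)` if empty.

Ops | 4035 ; Legal | 2016 ; Design | 6060 ; Sales | NULL ; Support | 8086

LEFT JOIN keeps every departments row; unmatched ones get NULL for employees columns.
Group by departments.id and compute SUM(e.hire_year). SUM over an all-NULL group is NULL.
  6: ids {1, 10} → SUM(e.hire_year)=4035
  8: ids {9} → SUM(e.hire_year)=2016
  10: ids {4, 7, 8} → SUM(e.hire_year)=6060
  12: ids {—} → SUM(e.hire_year)=NULL
  15: ids {2, 3, 5, 6} → SUM(e.hire_year)=8086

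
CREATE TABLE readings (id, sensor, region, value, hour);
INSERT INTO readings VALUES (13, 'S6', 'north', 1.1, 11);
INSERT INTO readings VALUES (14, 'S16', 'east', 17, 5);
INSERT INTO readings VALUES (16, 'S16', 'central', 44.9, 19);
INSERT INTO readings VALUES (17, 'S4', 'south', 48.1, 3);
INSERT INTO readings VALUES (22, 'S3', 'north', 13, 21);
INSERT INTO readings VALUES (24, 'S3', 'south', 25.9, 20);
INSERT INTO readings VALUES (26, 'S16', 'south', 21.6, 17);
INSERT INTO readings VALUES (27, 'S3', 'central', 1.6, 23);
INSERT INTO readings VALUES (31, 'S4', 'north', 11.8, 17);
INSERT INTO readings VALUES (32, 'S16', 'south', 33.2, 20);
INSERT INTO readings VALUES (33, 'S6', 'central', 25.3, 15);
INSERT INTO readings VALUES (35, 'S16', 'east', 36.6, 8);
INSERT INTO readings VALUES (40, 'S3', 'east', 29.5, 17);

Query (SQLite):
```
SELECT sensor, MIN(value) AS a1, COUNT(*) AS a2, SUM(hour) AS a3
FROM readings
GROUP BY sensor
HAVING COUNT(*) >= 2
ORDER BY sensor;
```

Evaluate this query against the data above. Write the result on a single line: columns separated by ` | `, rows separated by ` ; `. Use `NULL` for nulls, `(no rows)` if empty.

S16 | 17 | 5 | 69 ; S3 | 1.6 | 4 | 81 ; S4 | 11.8 | 2 | 20 ; S6 | 1.1 | 2 | 26

Group readings by sensor.
Per group compute: MIN(value), COUNT(*), SUM(hour).
HAVING: drop groups with fewer than 2 rows.
  S16: ids {14, 16, 26, 32, 35} → MIN(value)=17, COUNT(*)=5, SUM(hour)=69
  S3: ids {22, 24, 27, 40} → MIN(value)=1.6, COUNT(*)=4, SUM(hour)=81
  S4: ids {17, 31} → MIN(value)=11.8, COUNT(*)=2, SUM(hour)=20
  S6: ids {13, 33} → MIN(value)=1.1, COUNT(*)=2, SUM(hour)=26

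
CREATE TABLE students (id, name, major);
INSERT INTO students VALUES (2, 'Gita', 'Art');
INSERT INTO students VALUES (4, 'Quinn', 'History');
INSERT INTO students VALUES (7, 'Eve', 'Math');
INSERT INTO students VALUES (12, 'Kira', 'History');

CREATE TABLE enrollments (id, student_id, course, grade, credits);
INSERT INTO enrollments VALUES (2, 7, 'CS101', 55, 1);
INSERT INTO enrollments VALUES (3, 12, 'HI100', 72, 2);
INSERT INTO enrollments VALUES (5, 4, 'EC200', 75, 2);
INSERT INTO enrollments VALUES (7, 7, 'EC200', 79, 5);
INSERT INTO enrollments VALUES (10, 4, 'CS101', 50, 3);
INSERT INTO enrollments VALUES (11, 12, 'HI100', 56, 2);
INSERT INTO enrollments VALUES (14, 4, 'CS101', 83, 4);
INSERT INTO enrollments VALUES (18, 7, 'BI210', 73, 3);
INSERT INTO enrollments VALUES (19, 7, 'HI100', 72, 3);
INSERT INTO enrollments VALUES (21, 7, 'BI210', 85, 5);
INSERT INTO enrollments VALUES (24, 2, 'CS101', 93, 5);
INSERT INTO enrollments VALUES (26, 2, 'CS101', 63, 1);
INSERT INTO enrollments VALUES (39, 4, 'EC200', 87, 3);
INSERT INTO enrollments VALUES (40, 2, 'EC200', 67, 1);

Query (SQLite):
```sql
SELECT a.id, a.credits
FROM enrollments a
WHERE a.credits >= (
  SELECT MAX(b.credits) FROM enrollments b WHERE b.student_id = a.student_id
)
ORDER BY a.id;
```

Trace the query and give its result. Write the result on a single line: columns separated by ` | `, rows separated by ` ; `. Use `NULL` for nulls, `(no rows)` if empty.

3 | 2 ; 7 | 5 ; 11 | 2 ; 14 | 4 ; 21 | 5 ; 24 | 5

For each enrollments row a, compute MAX(credits) over rows sharing a.student_id.
Keep row a if a.credits >= that per-group MAX.
  student_id=2: MAX(credits) = 5
  student_id=4: MAX(credits) = 4
  student_id=7: MAX(credits) = 5
  student_id=12: MAX(credits) = 2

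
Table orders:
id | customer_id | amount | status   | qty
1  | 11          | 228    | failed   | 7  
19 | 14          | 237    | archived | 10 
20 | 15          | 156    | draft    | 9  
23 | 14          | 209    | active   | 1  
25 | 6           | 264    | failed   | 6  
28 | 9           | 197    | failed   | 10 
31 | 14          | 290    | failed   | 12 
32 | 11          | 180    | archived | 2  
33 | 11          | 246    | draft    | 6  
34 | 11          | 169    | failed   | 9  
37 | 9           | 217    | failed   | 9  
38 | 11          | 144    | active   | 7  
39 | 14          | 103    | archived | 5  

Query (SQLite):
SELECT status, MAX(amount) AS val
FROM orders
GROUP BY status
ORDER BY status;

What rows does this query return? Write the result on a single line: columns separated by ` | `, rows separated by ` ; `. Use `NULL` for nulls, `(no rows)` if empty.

active | 209 ; archived | 237 ; draft | 246 ; failed | 290

Partition orders by status; compute MAX(amount) within each group.
  active: ids {23, 38} → MAX(amount)=209
  archived: ids {19, 32, 39} → MAX(amount)=237
  draft: ids {20, 33} → MAX(amount)=246
  failed: ids {1, 25, 28, 31, 34, 37} → MAX(amount)=290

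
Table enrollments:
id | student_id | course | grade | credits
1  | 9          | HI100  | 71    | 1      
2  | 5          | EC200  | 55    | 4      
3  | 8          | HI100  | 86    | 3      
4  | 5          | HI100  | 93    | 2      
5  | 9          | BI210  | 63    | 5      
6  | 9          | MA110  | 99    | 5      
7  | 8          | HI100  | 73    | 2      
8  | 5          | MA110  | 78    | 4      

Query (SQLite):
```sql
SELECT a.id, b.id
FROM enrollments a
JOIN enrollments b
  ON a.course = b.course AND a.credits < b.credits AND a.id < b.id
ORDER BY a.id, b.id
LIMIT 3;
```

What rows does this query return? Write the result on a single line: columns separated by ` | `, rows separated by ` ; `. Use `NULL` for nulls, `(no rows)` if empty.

Pairs (a,b) with same course, a.credits < b.credits, a.id < b.id.
course groups: BI210:{5} EC200:{2} HI100:{1,3,4,7} MA110:{6,8}
Ordered by (a.id, b.id); first 3.

1 | 3 ; 1 | 4 ; 1 | 7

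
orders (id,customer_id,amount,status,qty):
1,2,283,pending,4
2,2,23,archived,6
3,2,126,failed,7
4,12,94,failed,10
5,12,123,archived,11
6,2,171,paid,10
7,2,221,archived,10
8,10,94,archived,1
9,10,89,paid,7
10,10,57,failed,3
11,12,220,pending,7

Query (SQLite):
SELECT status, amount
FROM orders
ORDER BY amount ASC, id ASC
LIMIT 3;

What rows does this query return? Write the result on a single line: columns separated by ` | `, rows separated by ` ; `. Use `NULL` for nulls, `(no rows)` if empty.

archived | 23 ; failed | 57 ; paid | 89

Sort by amount asc, tiebreak id asc: (23, id=2), (57, id=10), (89, id=9), (94, id=4), (94, id=8), (123, id=5) …. Take first 3.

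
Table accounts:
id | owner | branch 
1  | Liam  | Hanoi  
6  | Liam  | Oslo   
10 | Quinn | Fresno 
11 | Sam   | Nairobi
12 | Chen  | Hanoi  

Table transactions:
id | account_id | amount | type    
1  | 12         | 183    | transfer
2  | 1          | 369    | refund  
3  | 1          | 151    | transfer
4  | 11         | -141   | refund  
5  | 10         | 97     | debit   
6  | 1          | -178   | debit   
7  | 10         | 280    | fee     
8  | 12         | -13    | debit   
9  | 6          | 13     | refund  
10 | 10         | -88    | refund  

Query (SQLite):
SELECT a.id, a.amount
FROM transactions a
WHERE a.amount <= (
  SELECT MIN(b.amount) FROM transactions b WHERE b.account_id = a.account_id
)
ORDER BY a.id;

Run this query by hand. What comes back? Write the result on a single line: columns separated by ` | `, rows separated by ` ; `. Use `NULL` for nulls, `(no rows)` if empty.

4 | -141 ; 6 | -178 ; 8 | -13 ; 9 | 13 ; 10 | -88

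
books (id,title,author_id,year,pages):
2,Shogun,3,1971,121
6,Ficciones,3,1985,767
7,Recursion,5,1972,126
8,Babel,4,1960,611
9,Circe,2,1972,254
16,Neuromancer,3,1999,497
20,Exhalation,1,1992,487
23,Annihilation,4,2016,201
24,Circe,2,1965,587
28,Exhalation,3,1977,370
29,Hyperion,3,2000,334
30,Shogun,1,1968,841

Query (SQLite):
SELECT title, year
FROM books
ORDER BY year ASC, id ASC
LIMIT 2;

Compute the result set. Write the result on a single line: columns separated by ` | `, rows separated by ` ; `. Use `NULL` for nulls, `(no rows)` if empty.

Babel | 1960 ; Circe | 1965

Sort by year asc, tiebreak id asc: (1960, id=8), (1965, id=24), (1968, id=30), (1971, id=2), (1972, id=7) …. Take first 2.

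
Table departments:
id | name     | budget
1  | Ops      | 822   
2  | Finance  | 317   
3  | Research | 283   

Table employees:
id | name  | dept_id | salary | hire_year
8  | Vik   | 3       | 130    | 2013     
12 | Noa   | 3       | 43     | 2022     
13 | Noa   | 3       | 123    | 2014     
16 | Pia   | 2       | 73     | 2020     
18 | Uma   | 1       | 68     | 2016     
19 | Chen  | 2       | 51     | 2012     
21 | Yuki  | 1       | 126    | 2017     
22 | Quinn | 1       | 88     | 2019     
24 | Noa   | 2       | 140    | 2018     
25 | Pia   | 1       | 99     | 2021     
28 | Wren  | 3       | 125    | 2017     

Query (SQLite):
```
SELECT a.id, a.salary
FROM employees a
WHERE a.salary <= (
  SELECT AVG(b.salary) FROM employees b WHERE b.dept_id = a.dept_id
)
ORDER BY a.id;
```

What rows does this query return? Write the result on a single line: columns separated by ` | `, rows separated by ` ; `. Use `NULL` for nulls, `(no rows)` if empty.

12 | 43 ; 16 | 73 ; 18 | 68 ; 19 | 51 ; 22 | 88

For each employees row a, compute AVG(salary) over rows sharing a.dept_id.
Keep row a if a.salary <= that per-group AVG.
  dept_id=1: AVG(salary) = 95.25
  dept_id=2: AVG(salary) = 88.0
  dept_id=3: AVG(salary) = 105.25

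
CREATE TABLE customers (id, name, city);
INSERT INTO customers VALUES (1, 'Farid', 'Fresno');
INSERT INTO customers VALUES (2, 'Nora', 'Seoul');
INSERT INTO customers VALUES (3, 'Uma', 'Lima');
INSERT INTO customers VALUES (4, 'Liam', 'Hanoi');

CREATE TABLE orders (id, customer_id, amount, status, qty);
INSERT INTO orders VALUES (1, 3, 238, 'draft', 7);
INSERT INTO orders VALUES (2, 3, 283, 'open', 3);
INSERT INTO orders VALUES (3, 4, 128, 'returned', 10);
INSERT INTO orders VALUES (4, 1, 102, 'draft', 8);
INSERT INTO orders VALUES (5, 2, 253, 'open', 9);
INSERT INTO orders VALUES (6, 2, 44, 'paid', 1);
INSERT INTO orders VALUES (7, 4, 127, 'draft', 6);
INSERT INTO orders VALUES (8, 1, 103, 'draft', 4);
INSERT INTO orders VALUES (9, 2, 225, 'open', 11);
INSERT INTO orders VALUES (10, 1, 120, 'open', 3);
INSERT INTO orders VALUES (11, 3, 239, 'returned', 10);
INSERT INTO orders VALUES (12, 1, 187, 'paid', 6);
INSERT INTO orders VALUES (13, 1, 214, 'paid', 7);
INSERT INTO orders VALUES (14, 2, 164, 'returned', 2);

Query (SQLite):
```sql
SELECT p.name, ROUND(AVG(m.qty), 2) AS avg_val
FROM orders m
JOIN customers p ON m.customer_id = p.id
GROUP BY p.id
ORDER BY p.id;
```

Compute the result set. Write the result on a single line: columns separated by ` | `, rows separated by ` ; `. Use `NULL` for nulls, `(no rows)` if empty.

Farid | 5.6 ; Nora | 5.75 ; Uma | 6.67 ; Liam | 8

Join each orders row to its customers via customer_id.
Group joined rows by customers.id; compute ROUND(AVG(m.qty), 2) per group.
  1: ids {4, 8, 10, 12, 13} → ROUND(AVG(m.qty), 2)=5.6
  2: ids {5, 6, 9, 14} → ROUND(AVG(m.qty), 2)=5.75
  3: ids {1, 2, 11} → ROUND(AVG(m.qty), 2)=6.67
  4: ids {3, 7} → ROUND(AVG(m.qty), 2)=8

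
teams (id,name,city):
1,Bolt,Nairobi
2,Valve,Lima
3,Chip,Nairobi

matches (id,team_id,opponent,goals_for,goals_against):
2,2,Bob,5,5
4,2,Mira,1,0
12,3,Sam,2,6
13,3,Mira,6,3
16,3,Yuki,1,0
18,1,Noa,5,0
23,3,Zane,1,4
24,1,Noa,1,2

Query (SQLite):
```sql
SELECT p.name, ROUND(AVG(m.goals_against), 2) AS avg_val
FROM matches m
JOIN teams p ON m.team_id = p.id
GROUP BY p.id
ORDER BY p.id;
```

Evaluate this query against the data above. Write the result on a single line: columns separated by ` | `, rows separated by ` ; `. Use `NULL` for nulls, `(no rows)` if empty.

Bolt | 1 ; Valve | 2.5 ; Chip | 3.25

Join each matches row to its teams via team_id.
Group joined rows by teams.id; compute ROUND(AVG(m.goals_against), 2) per group.
  1: ids {18, 24} → ROUND(AVG(m.goals_against), 2)=1
  2: ids {2, 4} → ROUND(AVG(m.goals_against), 2)=2.5
  3: ids {12, 13, 16, 23} → ROUND(AVG(m.goals_against), 2)=3.25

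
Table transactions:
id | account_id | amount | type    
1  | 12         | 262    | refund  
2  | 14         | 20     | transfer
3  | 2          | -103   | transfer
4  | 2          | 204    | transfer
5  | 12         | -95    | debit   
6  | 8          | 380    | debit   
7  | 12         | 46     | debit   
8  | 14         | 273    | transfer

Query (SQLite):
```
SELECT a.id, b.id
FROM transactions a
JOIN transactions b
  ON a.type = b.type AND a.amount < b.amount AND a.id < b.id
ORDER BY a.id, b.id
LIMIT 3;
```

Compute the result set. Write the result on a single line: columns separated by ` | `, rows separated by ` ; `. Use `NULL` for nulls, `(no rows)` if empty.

2 | 4 ; 2 | 8 ; 3 | 4

Pairs (a,b) with same type, a.amount < b.amount, a.id < b.id.
type groups: debit:{5,6,7} refund:{1} transfer:{2,3,4,8}
Ordered by (a.id, b.id); first 3.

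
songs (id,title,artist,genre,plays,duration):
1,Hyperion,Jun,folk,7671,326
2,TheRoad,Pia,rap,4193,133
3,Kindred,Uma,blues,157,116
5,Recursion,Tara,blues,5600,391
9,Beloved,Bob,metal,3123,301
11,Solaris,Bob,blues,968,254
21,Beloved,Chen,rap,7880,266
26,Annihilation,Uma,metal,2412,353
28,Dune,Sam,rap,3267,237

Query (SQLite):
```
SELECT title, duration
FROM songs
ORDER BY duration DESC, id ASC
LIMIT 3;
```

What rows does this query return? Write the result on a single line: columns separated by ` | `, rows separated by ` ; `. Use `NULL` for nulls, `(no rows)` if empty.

Recursion | 391 ; Annihilation | 353 ; Hyperion | 326

Sort by duration desc, tiebreak id asc: (391, id=5), (353, id=26), (326, id=1), (301, id=9), (266, id=21), (254, id=11) …. Take first 3.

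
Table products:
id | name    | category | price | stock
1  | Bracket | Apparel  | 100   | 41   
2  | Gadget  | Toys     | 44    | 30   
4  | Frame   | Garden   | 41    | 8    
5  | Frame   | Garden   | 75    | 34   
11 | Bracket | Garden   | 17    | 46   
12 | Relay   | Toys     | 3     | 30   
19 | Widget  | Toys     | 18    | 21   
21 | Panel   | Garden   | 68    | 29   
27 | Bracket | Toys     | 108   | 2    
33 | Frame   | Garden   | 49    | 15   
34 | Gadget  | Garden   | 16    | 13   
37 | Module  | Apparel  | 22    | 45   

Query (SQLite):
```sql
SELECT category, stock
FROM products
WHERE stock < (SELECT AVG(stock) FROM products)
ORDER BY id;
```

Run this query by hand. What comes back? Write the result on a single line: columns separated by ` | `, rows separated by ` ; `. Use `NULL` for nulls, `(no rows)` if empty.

Garden | 8 ; Toys | 21 ; Toys | 2 ; Garden | 15 ; Garden | 13

Scalar subquery: AVG(stock) over all products rows = 26.166667 (≈; comparison uses full precision).
Keep rows where stock < that value.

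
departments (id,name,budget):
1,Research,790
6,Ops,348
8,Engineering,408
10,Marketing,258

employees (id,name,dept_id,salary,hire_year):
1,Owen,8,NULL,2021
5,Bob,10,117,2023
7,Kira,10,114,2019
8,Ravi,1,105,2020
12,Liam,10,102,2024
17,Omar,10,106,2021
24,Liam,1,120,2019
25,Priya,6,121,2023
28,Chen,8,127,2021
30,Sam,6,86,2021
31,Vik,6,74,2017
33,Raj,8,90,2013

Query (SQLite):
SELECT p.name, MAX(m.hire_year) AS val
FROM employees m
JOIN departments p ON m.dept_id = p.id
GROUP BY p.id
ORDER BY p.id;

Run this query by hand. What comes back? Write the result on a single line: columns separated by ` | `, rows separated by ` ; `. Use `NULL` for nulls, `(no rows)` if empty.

Research | 2020 ; Ops | 2023 ; Engineering | 2021 ; Marketing | 2024

Join each employees row to its departments via dept_id.
Group joined rows by departments.id; compute MAX(m.hire_year) per group.
  1: ids {8, 24} → MAX(m.hire_year)=2020
  6: ids {25, 30, 31} → MAX(m.hire_year)=2023
  8: ids {1, 28, 33} → MAX(m.hire_year)=2021
  10: ids {5, 7, 12, 17} → MAX(m.hire_year)=2024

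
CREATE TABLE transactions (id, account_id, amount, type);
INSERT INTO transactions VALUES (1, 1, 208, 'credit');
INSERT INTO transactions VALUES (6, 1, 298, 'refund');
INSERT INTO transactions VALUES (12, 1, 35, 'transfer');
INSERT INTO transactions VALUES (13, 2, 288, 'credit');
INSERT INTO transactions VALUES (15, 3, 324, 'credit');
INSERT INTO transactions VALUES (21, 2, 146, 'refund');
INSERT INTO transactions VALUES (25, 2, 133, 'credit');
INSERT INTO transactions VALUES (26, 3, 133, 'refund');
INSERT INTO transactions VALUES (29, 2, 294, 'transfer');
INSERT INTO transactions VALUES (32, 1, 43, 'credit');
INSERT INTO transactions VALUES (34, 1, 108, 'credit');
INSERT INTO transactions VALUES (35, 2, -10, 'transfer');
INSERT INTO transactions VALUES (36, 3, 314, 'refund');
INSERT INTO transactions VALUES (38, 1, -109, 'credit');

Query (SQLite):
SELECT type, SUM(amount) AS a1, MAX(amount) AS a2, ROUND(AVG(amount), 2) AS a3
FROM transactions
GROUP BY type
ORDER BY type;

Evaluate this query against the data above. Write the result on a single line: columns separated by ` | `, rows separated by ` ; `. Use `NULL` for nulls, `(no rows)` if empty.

credit | 995 | 324 | 142.14 ; refund | 891 | 314 | 222.75 ; transfer | 319 | 294 | 106.33

Group transactions by type.
Per group compute: SUM(amount), MAX(amount), ROUND(AVG(amount), 2).
  credit: ids {1, 13, 15, 25, 32, 34, 38} → SUM(amount)=995, MAX(amount)=324, ROUND(AVG(amount), 2)=142.14
  refund: ids {6, 21, 26, 36} → SUM(amount)=891, MAX(amount)=314, ROUND(AVG(amount), 2)=222.75
  transfer: ids {12, 29, 35} → SUM(amount)=319, MAX(amount)=294, ROUND(AVG(amount), 2)=106.33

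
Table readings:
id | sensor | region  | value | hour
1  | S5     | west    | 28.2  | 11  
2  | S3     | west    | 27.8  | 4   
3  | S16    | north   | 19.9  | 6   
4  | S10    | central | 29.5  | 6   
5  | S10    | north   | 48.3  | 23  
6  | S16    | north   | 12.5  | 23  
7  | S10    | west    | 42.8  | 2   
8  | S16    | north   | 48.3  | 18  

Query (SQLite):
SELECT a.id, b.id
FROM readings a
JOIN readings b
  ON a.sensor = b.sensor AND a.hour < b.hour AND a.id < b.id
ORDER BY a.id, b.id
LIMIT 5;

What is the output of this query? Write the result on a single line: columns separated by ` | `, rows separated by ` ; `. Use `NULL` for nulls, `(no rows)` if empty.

3 | 6 ; 3 | 8 ; 4 | 5

Pairs (a,b) with same sensor, a.hour < b.hour, a.id < b.id.
sensor groups: S10:{4,5,7} S16:{3,6,8} S3:{2} S5:{1}
Ordered by (a.id, b.id); first 5.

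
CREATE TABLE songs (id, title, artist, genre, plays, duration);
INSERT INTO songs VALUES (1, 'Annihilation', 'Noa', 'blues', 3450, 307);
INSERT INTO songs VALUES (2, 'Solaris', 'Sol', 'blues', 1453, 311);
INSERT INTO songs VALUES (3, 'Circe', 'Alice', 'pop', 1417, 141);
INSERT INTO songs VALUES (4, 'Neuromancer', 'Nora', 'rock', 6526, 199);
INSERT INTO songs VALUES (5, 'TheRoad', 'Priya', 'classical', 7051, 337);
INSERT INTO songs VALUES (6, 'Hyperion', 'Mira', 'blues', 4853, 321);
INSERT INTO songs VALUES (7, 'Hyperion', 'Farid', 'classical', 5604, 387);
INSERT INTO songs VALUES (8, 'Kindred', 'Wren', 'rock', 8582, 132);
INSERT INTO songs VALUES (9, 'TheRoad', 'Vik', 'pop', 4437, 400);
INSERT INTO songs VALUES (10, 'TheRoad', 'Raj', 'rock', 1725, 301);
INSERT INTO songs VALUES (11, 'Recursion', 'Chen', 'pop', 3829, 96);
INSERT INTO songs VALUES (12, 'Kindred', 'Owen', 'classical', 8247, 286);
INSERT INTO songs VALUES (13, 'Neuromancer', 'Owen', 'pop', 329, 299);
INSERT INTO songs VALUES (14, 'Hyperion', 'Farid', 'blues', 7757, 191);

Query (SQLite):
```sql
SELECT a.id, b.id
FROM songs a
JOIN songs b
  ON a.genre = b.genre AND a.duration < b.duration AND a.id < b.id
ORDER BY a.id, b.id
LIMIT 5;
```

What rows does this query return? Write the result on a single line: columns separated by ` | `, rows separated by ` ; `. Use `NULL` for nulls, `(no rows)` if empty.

Pairs (a,b) with same genre, a.duration < b.duration, a.id < b.id.
genre groups: blues:{1,2,6,14} classical:{5,7,12} pop:{3,9,11,13} rock:{4,8,10}
Ordered by (a.id, b.id); first 5.

1 | 2 ; 1 | 6 ; 2 | 6 ; 3 | 9 ; 3 | 13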